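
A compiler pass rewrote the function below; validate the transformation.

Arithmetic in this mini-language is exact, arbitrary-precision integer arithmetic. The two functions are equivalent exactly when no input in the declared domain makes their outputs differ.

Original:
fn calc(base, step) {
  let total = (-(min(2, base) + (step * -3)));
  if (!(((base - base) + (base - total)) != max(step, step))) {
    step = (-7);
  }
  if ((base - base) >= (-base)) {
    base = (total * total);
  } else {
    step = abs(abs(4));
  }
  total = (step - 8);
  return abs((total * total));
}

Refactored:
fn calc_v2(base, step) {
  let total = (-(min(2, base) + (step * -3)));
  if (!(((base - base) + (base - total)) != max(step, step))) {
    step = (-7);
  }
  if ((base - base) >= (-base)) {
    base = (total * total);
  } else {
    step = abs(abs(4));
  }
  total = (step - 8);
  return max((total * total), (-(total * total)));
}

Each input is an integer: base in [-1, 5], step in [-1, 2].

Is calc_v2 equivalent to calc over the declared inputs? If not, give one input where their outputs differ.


The two versions differ — the changes include arithmetic usage differs, and min/max/abs usage differs.
Tracing base=0, step=0: calc: total becomes 0; next (!(((base - base) + (base - total)) != max(step, step))) evaluates to true; next step becomes -7; next ((base - base) >= (-base)) evaluates to true; next base becomes 0; next total becomes -15; next final value 225 | calc_v2: total becomes 0; next (!(((base - base) + (base - total)) != max(step, step))) evaluates to true; next step becomes -7; next ((base - base) >= (-base)) evaluates to true; next base becomes 0; next total becomes -15; next final value 225 — matching result 225.
Sweeping the whole domain (28 inputs) finds no disagreement.
verdict: equivalent


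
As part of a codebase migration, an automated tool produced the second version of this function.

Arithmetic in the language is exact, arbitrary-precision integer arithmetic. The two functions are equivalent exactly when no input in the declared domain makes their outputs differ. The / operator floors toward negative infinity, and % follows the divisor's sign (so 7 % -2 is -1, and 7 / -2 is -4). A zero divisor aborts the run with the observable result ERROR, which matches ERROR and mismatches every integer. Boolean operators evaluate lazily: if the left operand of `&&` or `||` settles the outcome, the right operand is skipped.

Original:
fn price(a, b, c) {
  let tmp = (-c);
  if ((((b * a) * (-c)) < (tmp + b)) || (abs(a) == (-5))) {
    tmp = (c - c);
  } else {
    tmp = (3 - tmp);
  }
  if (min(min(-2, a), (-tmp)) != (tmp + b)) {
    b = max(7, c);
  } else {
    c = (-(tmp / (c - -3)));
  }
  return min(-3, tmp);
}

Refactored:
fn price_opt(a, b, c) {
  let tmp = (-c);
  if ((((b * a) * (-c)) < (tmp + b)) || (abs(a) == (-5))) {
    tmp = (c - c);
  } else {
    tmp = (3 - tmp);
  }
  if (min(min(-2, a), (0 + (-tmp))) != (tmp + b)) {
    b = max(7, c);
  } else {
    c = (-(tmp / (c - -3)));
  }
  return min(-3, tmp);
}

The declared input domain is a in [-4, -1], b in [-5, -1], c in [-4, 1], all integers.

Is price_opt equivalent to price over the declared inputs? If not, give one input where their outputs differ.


This is a faithful refactor — constant usage differs, arithmetic usage differs, but the computed results match everywhere.
One worked example (a=-3, b=-2, c=-4) — price: tmp becomes 4; next ((((b * a) * (-c)) < (tmp + b)) || (abs(a) == (-5))) evaluates to false; next tmp becomes -1; next (min(min(-2, a), (-tmp)) != (tmp + b)) evaluates to false; next c becomes -1; next final value -3; price_opt: tmp becomes 4; next ((((b * a) * (-c)) < (tmp + b)) || (abs(a) == (-5))) evaluates to false; next tmp becomes -1; next (min(min(-2, a), (0 + (-tmp))) != (tmp + b)) evaluates to false; next c becomes -1; next final value -3; agreement on -3.
Sweeping the whole domain (120 inputs) finds no disagreement.
verdict: equivalent


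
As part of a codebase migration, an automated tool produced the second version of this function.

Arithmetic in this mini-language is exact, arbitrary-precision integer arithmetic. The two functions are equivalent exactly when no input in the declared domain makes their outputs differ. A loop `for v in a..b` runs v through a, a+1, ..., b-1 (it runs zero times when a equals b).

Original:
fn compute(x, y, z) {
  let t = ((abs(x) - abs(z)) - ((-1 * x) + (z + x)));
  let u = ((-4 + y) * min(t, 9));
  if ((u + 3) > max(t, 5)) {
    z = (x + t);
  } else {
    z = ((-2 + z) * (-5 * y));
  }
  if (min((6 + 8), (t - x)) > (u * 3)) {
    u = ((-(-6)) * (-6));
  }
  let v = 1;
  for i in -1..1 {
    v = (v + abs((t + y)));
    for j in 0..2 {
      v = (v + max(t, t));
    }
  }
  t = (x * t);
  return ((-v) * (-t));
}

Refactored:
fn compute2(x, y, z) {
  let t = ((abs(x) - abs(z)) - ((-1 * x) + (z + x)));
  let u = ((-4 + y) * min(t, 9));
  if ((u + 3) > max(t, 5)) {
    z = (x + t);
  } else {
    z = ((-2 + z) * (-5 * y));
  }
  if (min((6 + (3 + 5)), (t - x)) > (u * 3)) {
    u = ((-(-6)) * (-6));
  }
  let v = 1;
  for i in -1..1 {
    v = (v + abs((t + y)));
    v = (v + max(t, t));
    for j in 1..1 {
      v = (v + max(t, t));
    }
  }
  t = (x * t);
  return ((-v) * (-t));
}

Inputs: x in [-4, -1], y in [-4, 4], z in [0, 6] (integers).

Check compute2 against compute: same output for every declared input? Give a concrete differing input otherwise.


These are not equivalent — on x=-4, y=-4, z=0 the outputs split (-272 vs -144).
compute: t = 4; u = -32; ((u + 3) > max(t, 5)) -> false; z = -40; (min((6 + 8), (t - x)) > (u * 3)) -> true; u = -36; v = 1; [i=-1]; v = 1; [j=0]; v = 5; [j=1]; v = 9; [i=0]; v = 9; [j=0]; v = 13; [j=1]; v = 17; t = -16; return -272
compute2: t = 4; u = -32; ((u + 3) > max(t, 5)) -> false; z = -40; (min((6 + (3 + 5)), (t - x)) > (u * 3)) -> true; u = -36; v = 1; [i=-1]; v = 1; v = 5; the j loop: no iterations; [i=0]; v = 5; v = 9; the j loop: no iterations; t = -16; return -144
verdict: not equivalent; witness: x=-4, y=-4, z=0


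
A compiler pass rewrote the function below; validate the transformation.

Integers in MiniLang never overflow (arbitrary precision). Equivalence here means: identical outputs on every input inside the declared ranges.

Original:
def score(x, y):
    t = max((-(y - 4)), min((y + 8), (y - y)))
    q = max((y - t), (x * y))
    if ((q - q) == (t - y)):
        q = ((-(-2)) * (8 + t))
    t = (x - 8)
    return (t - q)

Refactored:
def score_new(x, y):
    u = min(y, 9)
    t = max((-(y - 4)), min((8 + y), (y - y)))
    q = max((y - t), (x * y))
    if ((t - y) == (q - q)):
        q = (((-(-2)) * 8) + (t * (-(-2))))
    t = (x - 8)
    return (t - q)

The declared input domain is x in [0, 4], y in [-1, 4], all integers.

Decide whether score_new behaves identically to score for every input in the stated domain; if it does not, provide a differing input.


Side by side, the visible changes include: min/max/abs usage differs, plus arithmetic usage differs, plus constant usage differs, plus local variable names differ, plus statement counts differ.
Spot check at x=4, y=-1 — score: t becomes 5; next q becomes -4; next ((q - q) == (t - y)) evaluates to false; next t becomes -4; next final value 0. score_new: u becomes -1; next t becomes 5; next q becomes -4; next ((t - y) == (q - q)) evaluates to false; next t becomes -4; next final value 0. Both give 0.
Sweeping the whole domain (30 inputs) finds no disagreement.
verdict: equivalent


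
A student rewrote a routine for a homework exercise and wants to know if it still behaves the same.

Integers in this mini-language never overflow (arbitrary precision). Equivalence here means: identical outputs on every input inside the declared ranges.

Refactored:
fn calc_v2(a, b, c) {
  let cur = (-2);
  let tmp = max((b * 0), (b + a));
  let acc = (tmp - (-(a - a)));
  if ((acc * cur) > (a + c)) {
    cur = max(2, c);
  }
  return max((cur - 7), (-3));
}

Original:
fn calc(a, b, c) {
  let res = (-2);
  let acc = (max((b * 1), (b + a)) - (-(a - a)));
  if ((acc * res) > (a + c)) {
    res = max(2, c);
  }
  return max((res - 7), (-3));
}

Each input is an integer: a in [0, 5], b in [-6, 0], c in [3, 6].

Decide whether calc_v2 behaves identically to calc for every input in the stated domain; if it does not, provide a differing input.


Take a=0, b=-6, c=5.
calc: res = -2; acc = -6; ((acc * res) > (a + c)) -> true; res = 5; return -2
calc_v2: cur = -2; tmp = 0; acc = 0; ((acc * cur) > (a + c)) -> false; return -3
-2 != -3, so the rewrite changes behavior.
verdict: not equivalent; witness: a=0, b=-6, c=5


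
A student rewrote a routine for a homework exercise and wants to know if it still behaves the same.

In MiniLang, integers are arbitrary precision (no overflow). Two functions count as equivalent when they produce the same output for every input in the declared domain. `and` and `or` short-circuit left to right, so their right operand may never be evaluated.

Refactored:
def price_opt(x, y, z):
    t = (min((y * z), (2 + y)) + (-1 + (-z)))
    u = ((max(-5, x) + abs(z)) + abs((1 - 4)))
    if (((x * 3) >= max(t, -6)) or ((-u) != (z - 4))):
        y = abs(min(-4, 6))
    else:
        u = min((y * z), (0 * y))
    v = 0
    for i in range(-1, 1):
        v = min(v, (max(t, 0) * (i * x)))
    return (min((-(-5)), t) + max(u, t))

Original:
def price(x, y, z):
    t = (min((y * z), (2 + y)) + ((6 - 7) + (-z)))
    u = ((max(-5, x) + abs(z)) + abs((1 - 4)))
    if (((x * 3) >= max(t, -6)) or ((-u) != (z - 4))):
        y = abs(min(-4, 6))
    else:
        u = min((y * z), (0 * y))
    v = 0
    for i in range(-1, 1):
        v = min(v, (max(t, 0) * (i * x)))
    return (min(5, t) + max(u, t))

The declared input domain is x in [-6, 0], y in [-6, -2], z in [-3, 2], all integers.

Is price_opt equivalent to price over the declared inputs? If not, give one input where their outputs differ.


Side by side, the visible changes include: constant usage differs; and arithmetic usage differs.
Spot check at x=-6, y=-4, z=-1 — price: t=-2, then u=-1, then (((x * 3) >= max(t, -6)) or ((-u) != (z - 4))) is true, then y=4, then v=0, then (i=-1), then v=0, then (i=0), then v=0, then returns -3. price_opt: t=-2, then u=-1, then (((x * 3) >= max(t, -6)) or ((-u) != (z - 4))) is true, then y=4, then v=0, then (i=-1), then v=0, then (i=0), then v=0, then returns -3. Both give -3.
Sweeping the whole domain (210 inputs) finds no disagreement.
verdict: equivalent


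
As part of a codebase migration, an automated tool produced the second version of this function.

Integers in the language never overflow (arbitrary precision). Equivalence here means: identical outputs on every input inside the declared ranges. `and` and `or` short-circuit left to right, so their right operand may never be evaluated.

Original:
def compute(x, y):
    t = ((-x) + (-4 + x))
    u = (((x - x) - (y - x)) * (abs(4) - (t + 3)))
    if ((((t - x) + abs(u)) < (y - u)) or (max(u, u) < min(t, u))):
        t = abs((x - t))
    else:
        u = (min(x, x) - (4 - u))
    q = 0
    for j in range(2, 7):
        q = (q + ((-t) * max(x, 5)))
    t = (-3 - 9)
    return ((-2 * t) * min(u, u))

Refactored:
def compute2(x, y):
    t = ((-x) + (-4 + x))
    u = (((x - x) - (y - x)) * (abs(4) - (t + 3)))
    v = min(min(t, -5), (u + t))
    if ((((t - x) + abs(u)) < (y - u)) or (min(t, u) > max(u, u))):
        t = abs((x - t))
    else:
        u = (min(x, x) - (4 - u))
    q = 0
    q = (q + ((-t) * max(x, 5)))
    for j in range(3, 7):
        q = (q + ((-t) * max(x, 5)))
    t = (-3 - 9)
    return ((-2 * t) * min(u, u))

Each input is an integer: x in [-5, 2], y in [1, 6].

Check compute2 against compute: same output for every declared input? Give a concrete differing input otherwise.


Reading the diff, among the changes: arithmetic usage differs; min/max/abs usage differs; comparison usage differs; statement counts differ; local variable names differ; constant usage differs; loop structure differs.
Tracing x=-2, y=6: compute: t = -4; u = -40; ((((t - x) + abs(u)) < (y - u)) or (max(u, u) < min(t, u))) -> true; t = 2; q = 0; [j=2]; q = -10; [j=3]; q = -20; [j=4]; q = -30; [j=5]; q = -40; [j=6]; q = -50; t = -12; return -960 | compute2: t = -4; u = -40; v = -44; ((((t - x) + abs(u)) < (y - u)) or (min(t, u) > max(u, u))) -> true; t = 2; q = 0; q = -10; [j=3]; q = -20; [j=4]; q = -30; [j=5]; q = -40; [j=6]; q = -50; t = -12; return -960 — matching result -960.
Checked all 48 inputs in the declared domain: the outputs agree on every one.
verdict: equivalent


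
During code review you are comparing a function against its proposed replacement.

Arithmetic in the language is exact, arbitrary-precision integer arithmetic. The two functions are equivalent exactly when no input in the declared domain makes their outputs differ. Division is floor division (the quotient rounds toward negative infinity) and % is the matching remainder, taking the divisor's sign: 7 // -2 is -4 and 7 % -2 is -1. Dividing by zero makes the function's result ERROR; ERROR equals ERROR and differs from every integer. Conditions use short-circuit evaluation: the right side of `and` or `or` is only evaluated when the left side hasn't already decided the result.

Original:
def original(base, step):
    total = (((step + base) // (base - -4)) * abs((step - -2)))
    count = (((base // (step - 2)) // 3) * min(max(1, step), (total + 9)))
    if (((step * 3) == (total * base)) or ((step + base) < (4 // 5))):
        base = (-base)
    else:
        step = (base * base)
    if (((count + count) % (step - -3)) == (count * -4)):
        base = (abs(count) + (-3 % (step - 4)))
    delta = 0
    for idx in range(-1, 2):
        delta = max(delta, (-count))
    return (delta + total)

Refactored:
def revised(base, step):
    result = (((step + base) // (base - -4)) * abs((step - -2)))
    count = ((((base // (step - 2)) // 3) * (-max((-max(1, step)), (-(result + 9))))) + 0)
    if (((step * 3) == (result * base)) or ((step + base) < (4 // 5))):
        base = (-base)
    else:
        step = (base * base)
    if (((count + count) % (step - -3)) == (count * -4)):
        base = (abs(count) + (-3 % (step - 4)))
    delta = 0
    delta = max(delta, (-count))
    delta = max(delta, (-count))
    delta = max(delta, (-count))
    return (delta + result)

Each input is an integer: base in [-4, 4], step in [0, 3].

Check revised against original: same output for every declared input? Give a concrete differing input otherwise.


Behavior is preserved: although constant usage differs; also local variable names differ; also min/max/abs usage differs; also statement counts differ; also arithmetic usage differs; also loop structure differs, the outputs never diverge.
Tracing base=-2, step=1: original: total := -3 | count := 0 | (((step * 3) == (total * base)) or ((step + base) < (4 // 5))): true | base := 2 | (((count + count) % (step - -3)) == (count * -4)): true | base := 0 | delta := 0 | iter idx=-1: | delta := 0 | iter idx=0: | delta := 0 | iter idx=1: | delta := 0 | result -3 | revised: result := -3 | count := 0 | (((step * 3) == (result * base)) or ((step + base) < (4 // 5))): true | base := 2 | (((count + count) % (step - -3)) == (count * -4)): true | base := 0 | delta := 0 | delta := 0 | delta := 0 | delta := 0 | result -3 — matching result -3.
An exhaustive pass over the 36 declared inputs shows identical outputs.
verdict: equivalent


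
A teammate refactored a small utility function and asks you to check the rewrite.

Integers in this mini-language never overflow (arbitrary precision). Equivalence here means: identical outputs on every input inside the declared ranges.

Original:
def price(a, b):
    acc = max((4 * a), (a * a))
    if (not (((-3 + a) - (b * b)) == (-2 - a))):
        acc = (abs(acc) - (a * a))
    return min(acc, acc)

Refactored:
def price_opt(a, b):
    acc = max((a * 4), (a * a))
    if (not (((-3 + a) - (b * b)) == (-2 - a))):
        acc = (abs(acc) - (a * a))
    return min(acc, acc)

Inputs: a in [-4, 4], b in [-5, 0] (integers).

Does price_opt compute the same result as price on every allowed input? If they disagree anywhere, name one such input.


This is a faithful refactor — same computation, different form, but the computed results match everywhere.
Tracing a=3, b=-2: price: acc = 12; (not (((-3 + a) - (b * b)) == (-2 - a))) -> true; acc = 3; return 3 | price_opt: acc = 12; (not (((-3 + a) - (b * b)) == (-2 - a))) -> true; acc = 3; return 3 — matching result 3.
Every one of the 54 inputs gives matching results.
verdict: equivalent


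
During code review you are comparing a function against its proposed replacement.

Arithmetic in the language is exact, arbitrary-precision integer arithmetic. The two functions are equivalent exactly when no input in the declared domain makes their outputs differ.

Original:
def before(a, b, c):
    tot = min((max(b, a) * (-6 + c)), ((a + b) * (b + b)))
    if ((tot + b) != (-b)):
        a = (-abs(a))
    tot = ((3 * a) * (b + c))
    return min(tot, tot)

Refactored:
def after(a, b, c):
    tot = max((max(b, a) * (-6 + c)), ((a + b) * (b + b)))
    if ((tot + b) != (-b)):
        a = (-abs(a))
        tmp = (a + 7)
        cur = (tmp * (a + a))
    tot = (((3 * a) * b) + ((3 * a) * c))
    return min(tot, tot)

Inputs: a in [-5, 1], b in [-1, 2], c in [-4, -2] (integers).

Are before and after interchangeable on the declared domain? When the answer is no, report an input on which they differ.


a=1, b=0, c=-4 yields 12 from before but -12 from after.
verdict: not equivalent; witness: a=1, b=0, c=-4


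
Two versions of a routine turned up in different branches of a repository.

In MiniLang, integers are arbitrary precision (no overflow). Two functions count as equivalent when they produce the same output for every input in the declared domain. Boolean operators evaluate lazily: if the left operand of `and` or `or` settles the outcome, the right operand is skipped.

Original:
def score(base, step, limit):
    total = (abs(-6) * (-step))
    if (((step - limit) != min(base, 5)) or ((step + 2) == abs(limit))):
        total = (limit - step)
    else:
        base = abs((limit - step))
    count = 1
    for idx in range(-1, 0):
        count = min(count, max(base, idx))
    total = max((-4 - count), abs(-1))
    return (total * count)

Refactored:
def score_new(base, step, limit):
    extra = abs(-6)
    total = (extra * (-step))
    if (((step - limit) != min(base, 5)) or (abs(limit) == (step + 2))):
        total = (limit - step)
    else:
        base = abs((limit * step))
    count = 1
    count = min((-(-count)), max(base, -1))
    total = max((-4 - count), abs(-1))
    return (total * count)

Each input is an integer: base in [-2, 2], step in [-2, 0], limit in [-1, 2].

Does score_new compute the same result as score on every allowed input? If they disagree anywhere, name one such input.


Run the pair on base=-1, step=-1, limit=0.
score: total := 6 | (((step - limit) != min(base, 5)) or ((step + 2) == abs(limit))): false | base := 1 | count := 1 | iter idx=-1: | count := 1 | total := 1 | result 1
score_new: extra := 6 | total := 6 | (((step - limit) != min(base, 5)) or (abs(limit) == (step + 2))): false | base := 0 | count := 1 | count := 0 | total := 1 | result 0
1 against 0: the behavior changed.
verdict: not equivalent; witness: base=-1, step=-1, limit=0


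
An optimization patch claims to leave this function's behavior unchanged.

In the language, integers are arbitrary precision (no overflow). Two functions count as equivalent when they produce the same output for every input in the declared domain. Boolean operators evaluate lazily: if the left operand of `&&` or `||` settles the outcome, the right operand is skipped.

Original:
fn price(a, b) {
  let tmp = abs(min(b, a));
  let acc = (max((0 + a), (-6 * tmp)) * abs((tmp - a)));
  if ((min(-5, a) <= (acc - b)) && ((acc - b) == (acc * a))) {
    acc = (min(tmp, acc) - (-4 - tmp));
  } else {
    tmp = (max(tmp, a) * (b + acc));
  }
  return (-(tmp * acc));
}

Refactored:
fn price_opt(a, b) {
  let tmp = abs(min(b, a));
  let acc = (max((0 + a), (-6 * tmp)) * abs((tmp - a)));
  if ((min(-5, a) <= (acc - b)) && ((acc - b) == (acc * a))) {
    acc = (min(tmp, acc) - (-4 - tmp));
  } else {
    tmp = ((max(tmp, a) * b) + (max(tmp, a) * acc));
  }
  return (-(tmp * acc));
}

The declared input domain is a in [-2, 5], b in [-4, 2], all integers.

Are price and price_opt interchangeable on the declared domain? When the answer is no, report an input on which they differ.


Changes here: arithmetic usage differs; min/max/abs usage differs; the full 56-point sweep finds no disagreement.
verdict: equivalent


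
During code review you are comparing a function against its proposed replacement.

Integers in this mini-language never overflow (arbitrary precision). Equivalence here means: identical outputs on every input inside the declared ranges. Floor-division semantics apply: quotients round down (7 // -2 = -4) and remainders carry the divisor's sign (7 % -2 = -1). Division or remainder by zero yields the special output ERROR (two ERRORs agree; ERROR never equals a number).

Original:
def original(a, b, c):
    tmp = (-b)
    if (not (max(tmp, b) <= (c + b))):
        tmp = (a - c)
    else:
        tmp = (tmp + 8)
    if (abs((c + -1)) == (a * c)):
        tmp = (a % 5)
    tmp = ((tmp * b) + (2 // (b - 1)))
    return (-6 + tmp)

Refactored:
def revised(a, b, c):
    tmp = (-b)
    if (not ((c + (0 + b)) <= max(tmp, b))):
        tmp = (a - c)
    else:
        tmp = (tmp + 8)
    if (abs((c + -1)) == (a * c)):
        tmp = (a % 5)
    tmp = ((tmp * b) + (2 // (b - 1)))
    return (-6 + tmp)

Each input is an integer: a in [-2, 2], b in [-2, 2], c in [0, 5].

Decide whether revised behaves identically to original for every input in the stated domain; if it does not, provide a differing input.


Take a=-2, b=-2, c=0.
original: tmp=2, then (not (max(tmp, b) <= (c + b))) is true, then tmp=-2, then (abs((c + -1)) == (a * c)) is false, then tmp=3, then returns -3
revised: tmp=2, then (not ((c + (0 + b)) <= max(tmp, b))) is false, then tmp=10, then (abs((c + -1)) == (a * c)) is false, then tmp=-21, then returns -27
-3 and -27 differ, so these are not the same function on this domain.
verdict: not equivalent; witness: a=-2, b=-2, c=0


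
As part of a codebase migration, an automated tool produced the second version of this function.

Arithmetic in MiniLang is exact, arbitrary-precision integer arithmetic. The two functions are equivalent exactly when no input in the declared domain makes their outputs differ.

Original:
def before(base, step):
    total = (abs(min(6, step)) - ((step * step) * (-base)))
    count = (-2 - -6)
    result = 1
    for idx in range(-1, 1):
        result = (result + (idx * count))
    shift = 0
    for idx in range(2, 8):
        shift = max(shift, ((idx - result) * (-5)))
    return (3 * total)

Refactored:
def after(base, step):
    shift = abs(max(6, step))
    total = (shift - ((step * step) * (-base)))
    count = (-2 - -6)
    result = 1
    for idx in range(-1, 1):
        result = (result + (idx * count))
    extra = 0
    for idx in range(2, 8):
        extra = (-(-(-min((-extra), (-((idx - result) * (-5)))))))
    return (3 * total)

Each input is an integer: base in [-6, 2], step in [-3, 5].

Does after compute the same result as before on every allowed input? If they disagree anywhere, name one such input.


Not equivalent: base=-6, step=-3 separates them (-153 vs -144).
before: total becomes -51; next count becomes 4; next result becomes 1; next at idx=-1:; next result becomes -3; next at idx=0:; next result becomes -3; next shift becomes 0; next at idx=2:; next shift becomes 0; next at idx=3:; next shift becomes 0; next at idx=4:; next shift becomes 0; next at idx=5:; next shift becomes 0; next at idx=6:; next shift becomes 0; next at idx=7:; next shift becomes 0; next final value -153
after: shift becomes 6; next total becomes -48; next count becomes 4; next result becomes 1; next at idx=-1:; next result becomes -3; next at idx=0:; next result becomes -3; next extra becomes 0; next at idx=2:; next extra becomes 0; next at idx=3:; next extra becomes 0; next at idx=4:; next extra becomes 0; next at idx=5:; next extra becomes 0; next at idx=6:; next extra becomes 0; next at idx=7:; next extra becomes 0; next final value -144
verdict: not equivalent; witness: base=-6, step=-3


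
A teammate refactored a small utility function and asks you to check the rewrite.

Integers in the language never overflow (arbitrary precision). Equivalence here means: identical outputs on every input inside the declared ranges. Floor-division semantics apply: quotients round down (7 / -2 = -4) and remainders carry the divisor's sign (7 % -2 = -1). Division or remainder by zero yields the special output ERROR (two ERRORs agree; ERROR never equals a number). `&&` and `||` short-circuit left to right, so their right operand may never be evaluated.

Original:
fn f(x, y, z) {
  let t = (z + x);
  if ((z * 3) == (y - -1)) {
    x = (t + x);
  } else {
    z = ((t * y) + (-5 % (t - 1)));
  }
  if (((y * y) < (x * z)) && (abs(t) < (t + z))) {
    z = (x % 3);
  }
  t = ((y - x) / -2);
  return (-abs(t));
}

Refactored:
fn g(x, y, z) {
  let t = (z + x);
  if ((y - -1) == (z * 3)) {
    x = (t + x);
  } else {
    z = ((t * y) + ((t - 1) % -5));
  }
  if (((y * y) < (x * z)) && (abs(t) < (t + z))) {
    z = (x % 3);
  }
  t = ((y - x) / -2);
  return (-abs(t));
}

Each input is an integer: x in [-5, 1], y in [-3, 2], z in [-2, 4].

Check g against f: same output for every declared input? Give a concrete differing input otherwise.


x=-3, y=-3, z=4 yields ERROR from f but 0 from g.
verdict: not equivalent; witness: x=-3, y=-3, z=4


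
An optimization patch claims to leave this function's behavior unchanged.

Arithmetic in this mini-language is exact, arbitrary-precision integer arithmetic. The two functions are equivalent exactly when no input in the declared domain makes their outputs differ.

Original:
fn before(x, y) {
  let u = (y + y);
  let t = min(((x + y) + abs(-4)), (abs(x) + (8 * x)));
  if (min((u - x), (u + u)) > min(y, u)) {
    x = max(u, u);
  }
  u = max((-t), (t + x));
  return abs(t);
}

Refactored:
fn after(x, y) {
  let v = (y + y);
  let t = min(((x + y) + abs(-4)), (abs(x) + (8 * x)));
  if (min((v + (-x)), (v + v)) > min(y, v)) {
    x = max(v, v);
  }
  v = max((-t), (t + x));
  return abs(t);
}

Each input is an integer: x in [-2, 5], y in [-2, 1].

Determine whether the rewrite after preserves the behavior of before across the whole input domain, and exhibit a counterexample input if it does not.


Equivalent — the differences include arithmetic usage differs, and local variable names differ, yet no declared input distinguishes the two.
Tracing x=2, y=0: before: u = 0; t = 6; (min((u - x), (u + u)) > min(y, u)) -> false; u = 8; return 6 | after: v = 0; t = 6; (min((v + (-x)), (v + v)) > min(y, v)) -> false; v = 8; return 6 — matching result 6.
Sweeping the whole domain (32 inputs) finds no disagreement.
verdict: equivalent


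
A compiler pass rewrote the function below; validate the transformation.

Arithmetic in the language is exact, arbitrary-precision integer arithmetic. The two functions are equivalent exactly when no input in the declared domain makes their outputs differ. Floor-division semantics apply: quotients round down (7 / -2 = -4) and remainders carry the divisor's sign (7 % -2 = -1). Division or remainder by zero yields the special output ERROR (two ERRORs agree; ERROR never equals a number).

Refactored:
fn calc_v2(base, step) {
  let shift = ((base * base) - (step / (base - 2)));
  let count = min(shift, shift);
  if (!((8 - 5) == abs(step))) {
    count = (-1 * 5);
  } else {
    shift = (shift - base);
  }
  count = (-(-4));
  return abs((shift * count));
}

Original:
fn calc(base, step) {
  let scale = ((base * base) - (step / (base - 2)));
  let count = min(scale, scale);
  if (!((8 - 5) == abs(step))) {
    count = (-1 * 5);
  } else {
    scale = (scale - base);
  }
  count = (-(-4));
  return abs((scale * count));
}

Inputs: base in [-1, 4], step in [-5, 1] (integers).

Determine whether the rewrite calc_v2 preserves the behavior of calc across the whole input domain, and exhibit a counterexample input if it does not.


The two are interchangeable: local variable names differ, and every declared input agrees.
As a probe, take base=4, step=1: calc runs scale := 16 | count := 16 | (!((8 - 5) == abs(step))): true | count := -5 | count := 4 | result 64; calc_v2 runs shift := 16 | count := 16 | (!((8 - 5) == abs(step))): true | count := -5 | count := 4 | result 64; both end at 64.
Checked all 42 inputs in the declared domain: the outputs agree on every one.
verdict: equivalent


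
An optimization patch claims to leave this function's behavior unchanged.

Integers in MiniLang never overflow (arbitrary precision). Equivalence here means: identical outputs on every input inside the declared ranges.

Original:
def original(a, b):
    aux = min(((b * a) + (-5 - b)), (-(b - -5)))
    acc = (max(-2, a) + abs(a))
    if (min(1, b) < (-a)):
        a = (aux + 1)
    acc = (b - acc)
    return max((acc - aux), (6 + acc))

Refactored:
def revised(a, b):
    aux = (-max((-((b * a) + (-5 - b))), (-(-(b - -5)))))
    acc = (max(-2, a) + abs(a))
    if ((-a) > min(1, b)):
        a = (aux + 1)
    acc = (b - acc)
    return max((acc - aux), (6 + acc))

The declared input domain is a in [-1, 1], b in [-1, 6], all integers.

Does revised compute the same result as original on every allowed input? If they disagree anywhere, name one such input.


Equivalent — the differences include min/max/abs usage differs; comparison usage differs, yet no declared input distinguishes the two.
As a probe, take a=-1, b=4: original runs aux=-13, then acc=0, then (min(1, b) < (-a)) is false, then acc=4, then returns 17; revised runs aux=-13, then acc=0, then ((-a) > min(1, b)) is false, then acc=4, then returns 17; both end at 17.
Across all 24 domain points the two functions coincide.
verdict: equivalent


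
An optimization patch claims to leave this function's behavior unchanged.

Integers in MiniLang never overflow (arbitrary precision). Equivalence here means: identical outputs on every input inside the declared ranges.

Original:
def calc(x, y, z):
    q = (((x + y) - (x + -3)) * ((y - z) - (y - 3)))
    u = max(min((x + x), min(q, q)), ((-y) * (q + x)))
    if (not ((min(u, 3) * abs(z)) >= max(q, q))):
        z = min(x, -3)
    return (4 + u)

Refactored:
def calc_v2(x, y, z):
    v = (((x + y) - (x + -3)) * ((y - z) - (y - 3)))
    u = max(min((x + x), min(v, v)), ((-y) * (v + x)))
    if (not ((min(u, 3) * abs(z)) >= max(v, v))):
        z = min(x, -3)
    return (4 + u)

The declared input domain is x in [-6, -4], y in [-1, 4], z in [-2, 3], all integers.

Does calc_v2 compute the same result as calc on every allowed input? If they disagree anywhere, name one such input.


This is a faithful refactor — local variable names differ, but the computed results match everywhere.
One worked example (x=-5, y=4, z=3) — calc: q = 0; u = 20; (not ((min(u, 3) * abs(z)) >= max(q, q))) -> false; return 24; calc_v2: v = 0; u = 20; (not ((min(u, 3) * abs(z)) >= max(v, v))) -> false; return 24; agreement on 24.
Sweeping the whole domain (108 inputs) finds no disagreement.
verdict: equivalent


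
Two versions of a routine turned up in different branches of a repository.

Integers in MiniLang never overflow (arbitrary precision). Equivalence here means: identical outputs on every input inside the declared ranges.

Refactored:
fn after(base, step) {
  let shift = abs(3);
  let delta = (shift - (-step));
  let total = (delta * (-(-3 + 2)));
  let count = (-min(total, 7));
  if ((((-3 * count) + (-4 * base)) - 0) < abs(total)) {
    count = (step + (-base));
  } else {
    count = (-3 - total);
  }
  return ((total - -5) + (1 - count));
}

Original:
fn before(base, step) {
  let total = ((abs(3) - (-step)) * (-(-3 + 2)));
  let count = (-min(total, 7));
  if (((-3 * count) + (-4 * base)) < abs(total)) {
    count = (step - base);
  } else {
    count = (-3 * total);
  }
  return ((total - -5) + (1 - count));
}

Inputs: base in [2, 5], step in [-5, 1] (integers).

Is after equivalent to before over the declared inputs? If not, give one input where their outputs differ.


The rewrite breaks on base=2, step=1, where the results are 22 and 17.
before: total := 4 | count := -4 | (((-3 * count) + (-4 * base)) < abs(total)): false | count := -12 | result 22
after: shift := 3 | delta := 4 | total := 4 | count := -4 | ((((-3 * count) + (-4 * base)) - 0) < abs(total)): false | count := -7 | result 17
verdict: not equivalent; witness: base=2, step=1


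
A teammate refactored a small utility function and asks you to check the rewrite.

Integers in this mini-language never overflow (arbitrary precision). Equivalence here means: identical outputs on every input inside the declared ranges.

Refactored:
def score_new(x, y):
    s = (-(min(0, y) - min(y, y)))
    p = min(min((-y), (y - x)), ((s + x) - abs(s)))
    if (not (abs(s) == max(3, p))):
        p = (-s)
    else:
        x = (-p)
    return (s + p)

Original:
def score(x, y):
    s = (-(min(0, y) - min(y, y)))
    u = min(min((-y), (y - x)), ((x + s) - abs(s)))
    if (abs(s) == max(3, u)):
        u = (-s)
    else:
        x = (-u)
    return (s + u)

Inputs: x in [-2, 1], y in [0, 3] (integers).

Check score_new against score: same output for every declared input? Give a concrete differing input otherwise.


x=-2, y=0 yields -2 from score but 0 from score_new.
verdict: not equivalent; witness: x=-2, y=0


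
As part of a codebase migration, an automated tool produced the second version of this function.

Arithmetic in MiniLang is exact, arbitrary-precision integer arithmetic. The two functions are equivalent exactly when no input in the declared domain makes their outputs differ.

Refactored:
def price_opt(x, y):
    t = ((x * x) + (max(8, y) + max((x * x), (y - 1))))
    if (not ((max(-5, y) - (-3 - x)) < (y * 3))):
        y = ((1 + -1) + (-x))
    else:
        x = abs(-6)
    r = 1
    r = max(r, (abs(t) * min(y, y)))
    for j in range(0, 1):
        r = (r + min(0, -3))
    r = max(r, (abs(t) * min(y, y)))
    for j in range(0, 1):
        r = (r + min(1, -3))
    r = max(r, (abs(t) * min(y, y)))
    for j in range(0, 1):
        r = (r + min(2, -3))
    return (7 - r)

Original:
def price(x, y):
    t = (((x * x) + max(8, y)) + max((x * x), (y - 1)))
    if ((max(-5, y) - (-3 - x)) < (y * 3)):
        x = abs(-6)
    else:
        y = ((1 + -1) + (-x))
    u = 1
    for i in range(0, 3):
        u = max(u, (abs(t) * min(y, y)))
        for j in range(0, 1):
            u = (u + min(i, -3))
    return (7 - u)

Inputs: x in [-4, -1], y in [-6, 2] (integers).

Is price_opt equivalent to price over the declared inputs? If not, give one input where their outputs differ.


Side by side, the visible changes include: loop structure differs, local variable names differ, min/max/abs usage differs, arithmetic usage differs, statement counts differ, boolean connective usage differs, constant usage differs.
Tracing x=-2, y=-1: price: t = 16; ((max(-5, y) - (-3 - x)) < (y * 3)) -> false; y = 2; u = 1; [i=0]; u = 32; [j=0]; u = 29; [i=1]; u = 32; [j=0]; u = 29; [i=2]; u = 32; [j=0]; u = 29; return -22 | price_opt: t = 16; (not ((max(-5, y) - (-3 - x)) < (y * 3))) -> true; y = 2; r = 1; r = 32; [j=0]; r = 29; r = 32; [j=0]; r = 29; r = 32; [j=0]; r = 29; return -22 — matching result -22.
Checked all 36 inputs in the declared domain: the outputs agree on every one.
verdict: equivalent


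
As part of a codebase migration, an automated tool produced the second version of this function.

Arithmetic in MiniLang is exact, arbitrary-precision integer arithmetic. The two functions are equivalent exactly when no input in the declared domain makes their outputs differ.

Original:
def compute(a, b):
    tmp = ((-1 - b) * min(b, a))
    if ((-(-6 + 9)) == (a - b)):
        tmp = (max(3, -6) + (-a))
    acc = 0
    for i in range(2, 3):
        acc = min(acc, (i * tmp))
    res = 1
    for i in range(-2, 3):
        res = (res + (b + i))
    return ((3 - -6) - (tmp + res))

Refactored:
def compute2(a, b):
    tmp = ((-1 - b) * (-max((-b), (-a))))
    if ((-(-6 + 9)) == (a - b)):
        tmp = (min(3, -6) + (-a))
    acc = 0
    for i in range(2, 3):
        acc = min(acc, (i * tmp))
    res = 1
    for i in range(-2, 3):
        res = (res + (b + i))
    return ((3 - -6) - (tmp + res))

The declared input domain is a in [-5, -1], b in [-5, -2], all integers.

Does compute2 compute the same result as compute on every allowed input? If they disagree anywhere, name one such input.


Try a=-5, b=-2.
compute: tmp becomes -5; next ((-(-6 + 9)) == (a - b)) evaluates to true; next tmp becomes 8; next acc becomes 0; next at i=2:; next acc becomes 0; next res becomes 1; next at i=-2:; next res becomes -3; next at i=-1:; next res becomes -6; next at i=0:; next res becomes -8; next at i=1:; next res becomes -9; next at i=2:; next res becomes -9; next final value 10
compute2: tmp becomes -5; next ((-(-6 + 9)) == (a - b)) evaluates to true; next tmp becomes -1; next acc becomes 0; next at i=2:; next acc becomes -2; next res becomes 1; next at i=-2:; next res becomes -3; next at i=-1:; next res becomes -6; next at i=0:; next res becomes -8; next at i=1:; next res becomes -9; next at i=2:; next res becomes -9; next final value 19
10 vs 19 — the two versions disagree here.
verdict: not equivalent; witness: a=-5, b=-2


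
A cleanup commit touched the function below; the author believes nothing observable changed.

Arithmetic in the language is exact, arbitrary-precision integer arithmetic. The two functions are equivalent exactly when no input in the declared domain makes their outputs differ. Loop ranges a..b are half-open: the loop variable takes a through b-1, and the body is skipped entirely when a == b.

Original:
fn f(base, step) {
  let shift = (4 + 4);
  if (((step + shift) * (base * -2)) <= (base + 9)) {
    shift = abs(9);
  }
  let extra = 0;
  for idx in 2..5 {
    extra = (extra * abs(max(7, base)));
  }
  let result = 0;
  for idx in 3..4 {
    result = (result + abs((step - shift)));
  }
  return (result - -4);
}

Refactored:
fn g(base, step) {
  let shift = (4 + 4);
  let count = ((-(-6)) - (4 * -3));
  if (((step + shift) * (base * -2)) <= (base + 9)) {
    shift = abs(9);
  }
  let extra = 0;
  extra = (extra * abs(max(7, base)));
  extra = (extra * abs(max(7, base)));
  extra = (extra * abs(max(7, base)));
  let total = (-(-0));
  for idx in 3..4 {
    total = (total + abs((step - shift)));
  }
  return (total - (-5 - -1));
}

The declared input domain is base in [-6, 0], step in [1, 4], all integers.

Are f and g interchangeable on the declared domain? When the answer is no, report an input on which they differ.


The two are interchangeable: statement counts differ; constant usage differs; loop structure differs; local variable names differ; arithmetic usage differs; min/max/abs usage differs, and every declared input agrees.
Spot check at base=-6, step=3 — f: shift = 8; (((step + shift) * (base * -2)) <= (base + 9)) -> false; extra = 0; [idx=2]; extra = 0; [idx=3]; extra = 0; [idx=4]; extra = 0; result = 0; [idx=3]; result = 5; return 9. g: shift = 8; count = 18; (((step + shift) * (base * -2)) <= (base + 9)) -> false; extra = 0; extra = 0; extra = 0; extra = 0; total = 0; [idx=3]; total = 5; return 9. Both give 9.
Checked all 28 inputs in the declared domain: the outputs agree on every one.
verdict: equivalent


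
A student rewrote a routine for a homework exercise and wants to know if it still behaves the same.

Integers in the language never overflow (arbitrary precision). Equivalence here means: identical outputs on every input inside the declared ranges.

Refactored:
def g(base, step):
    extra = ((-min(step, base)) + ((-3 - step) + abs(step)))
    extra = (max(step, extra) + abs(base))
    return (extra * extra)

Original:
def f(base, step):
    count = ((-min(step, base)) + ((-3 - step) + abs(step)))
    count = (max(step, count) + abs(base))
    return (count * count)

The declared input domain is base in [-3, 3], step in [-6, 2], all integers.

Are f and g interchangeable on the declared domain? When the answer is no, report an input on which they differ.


The two versions differ — the changes include local variable names differ.
Tracing base=-2, step=-2: f: count := 3 | count := 5 | result 25 | g: extra := 3 | extra := 5 | result 25 — matching result 25.
An exhaustive pass over the 63 declared inputs shows identical outputs.
verdict: equivalent
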